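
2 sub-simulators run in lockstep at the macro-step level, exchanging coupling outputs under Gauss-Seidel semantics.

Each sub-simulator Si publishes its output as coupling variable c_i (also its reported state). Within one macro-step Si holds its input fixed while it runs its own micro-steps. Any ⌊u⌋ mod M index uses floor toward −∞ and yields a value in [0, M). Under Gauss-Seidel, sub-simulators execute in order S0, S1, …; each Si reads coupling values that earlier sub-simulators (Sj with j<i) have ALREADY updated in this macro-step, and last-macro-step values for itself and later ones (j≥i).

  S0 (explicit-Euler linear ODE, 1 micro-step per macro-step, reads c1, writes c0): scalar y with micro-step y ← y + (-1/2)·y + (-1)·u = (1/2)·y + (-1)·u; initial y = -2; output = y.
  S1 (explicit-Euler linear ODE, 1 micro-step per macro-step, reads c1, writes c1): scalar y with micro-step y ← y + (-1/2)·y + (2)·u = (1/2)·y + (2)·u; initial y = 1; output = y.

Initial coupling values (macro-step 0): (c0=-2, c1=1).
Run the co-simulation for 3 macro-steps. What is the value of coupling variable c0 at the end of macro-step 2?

c0 at macro-step 2 = -7/2

macro 1: S0 reads c1=1 → after 1×micro: -2; S1 reads c1=1 → after 1×micro: 5/2 ⇒ (c0=-2, c1=5/2)
macro 2: S0 reads c1=5/2 → after 1×micro: -7/2; S1 reads c1=5/2 → after 1×micro: 25/4 ⇒ (c0=-7/2, c1=25/4)
macro 3: S0 reads c1=25/4 → after 1×micro: -8; S1 reads c1=25/4 → after 1×micro: 125/8 ⇒ (c0=-8, c1=125/8)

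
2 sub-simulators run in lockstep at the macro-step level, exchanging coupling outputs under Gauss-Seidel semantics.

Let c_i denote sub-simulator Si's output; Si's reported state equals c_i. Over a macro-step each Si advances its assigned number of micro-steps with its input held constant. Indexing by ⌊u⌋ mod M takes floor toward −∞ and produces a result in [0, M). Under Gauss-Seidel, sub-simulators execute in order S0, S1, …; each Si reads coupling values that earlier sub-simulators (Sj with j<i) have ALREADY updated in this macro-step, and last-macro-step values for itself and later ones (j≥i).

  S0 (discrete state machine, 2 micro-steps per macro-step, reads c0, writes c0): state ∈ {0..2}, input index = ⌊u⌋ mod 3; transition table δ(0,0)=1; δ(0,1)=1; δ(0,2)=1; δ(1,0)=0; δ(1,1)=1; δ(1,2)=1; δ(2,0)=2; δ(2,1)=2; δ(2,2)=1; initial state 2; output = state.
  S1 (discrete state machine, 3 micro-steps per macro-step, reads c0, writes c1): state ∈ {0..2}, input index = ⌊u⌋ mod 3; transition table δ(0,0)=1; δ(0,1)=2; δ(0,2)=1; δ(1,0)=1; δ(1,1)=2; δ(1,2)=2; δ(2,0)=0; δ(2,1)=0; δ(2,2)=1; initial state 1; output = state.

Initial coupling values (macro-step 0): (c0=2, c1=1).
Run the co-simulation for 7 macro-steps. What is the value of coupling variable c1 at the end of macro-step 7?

macro 1: S0 reads c0=2 → after 2×micro: 1; S1 reads c0=1 → after 3×micro: 2 ⇒ (c0=1, c1=2)
macro 2: S0 reads c0=1 → after 2×micro: 1; S1 reads c0=1 → after 3×micro: 0 ⇒ (c0=1, c1=0)
macro 3: S0 reads c0=1 → after 2×micro: 1; S1 reads c0=1 → after 3×micro: 2 ⇒ (c0=1, c1=2)
macro 4: S0 reads c0=1 → after 2×micro: 1; S1 reads c0=1 → after 3×micro: 0 ⇒ (c0=1, c1=0)
macro 5: S0 reads c0=1 → after 2×micro: 1; S1 reads c0=1 → after 3×micro: 2 ⇒ (c0=1, c1=2)
macro 6: S0 reads c0=1 → after 2×micro: 1; S1 reads c0=1 → after 3×micro: 0 ⇒ (c0=1, c1=0)
macro 7: S0 reads c0=1 → after 2×micro: 1; S1 reads c0=1 → after 3×micro: 2 ⇒ (c0=1, c1=2)

c1 at macro-step 7 = 2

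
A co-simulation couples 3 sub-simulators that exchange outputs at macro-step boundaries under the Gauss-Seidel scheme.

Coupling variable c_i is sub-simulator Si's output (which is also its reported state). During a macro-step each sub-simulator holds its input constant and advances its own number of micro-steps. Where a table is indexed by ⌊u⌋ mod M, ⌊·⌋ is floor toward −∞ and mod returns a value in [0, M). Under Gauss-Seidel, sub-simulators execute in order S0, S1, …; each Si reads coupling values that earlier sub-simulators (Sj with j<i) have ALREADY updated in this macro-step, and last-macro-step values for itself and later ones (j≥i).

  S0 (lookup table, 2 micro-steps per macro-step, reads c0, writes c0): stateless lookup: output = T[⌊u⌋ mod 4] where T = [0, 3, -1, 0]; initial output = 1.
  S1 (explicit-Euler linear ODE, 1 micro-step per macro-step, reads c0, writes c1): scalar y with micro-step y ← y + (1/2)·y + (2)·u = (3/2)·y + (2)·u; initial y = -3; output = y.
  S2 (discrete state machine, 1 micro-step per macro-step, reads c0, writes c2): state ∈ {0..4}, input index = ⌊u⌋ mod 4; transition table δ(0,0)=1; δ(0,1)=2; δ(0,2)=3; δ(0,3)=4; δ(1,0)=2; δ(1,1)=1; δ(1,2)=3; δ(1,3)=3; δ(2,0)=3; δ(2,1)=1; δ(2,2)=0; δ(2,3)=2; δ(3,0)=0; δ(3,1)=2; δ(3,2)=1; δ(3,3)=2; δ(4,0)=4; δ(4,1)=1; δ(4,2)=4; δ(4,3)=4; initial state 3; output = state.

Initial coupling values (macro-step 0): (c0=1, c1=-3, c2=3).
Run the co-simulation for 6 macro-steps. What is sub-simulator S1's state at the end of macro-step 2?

S1 state at macro-step 2 = 9/4

macro 1: S0 reads c0=1 → after 2×micro: 3; S1 reads c0=3 → after 1×micro: 3/2; S2 reads c0=3 → after 1×micro: 2 ⇒ (c0=3, c1=3/2, c2=2)
macro 2: S0 reads c0=3 → after 2×micro: 0; S1 reads c0=0 → after 1×micro: 9/4; S2 reads c0=0 → after 1×micro: 3 ⇒ (c0=0, c1=9/4, c2=3)
macro 3: S0 reads c0=0 → after 2×micro: 0; S1 reads c0=0 → after 1×micro: 27/8; S2 reads c0=0 → after 1×micro: 0 ⇒ (c0=0, c1=27/8, c2=0)
macro 4: S0 reads c0=0 → after 2×micro: 0; S1 reads c0=0 → after 1×micro: 81/16; S2 reads c0=0 → after 1×micro: 1 ⇒ (c0=0, c1=81/16, c2=1)
macro 5: S0 reads c0=0 → after 2×micro: 0; S1 reads c0=0 → after 1×micro: 243/32; S2 reads c0=0 → after 1×micro: 2 ⇒ (c0=0, c1=243/32, c2=2)
macro 6: S0 reads c0=0 → after 2×micro: 0; S1 reads c0=0 → after 1×micro: 729/64; S2 reads c0=0 → after 1×micro: 3 ⇒ (c0=0, c1=729/64, c2=3)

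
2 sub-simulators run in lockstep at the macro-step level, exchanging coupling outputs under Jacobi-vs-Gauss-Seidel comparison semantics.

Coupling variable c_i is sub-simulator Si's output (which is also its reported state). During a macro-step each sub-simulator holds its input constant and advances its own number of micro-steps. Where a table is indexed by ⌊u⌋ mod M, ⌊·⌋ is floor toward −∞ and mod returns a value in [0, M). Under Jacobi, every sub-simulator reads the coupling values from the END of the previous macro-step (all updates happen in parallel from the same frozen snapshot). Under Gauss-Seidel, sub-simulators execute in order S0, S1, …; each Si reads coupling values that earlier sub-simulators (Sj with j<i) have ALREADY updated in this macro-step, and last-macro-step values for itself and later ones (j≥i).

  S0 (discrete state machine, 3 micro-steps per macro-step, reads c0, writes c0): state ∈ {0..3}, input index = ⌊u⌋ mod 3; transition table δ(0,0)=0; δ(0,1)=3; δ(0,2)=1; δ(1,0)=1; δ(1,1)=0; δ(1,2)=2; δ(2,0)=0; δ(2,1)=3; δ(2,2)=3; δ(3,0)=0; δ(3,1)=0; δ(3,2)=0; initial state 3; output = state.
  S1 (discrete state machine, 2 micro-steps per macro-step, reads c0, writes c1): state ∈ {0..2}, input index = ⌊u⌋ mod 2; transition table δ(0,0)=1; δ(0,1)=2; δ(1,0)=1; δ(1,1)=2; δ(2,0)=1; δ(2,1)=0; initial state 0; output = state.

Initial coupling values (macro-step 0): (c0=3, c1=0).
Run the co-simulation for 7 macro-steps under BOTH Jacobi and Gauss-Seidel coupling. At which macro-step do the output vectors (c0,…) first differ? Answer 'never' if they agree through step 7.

first divergence at macro-step: 1

[Jacobi] macro 1: S0 reads c0=3 → after 3×micro: 0; S1 reads c0=3 → after 2×micro: 0 ⇒ (c0=0, c1=0)
[Jacobi] macro 2: S0 reads c0=0 → after 3×micro: 0; S1 reads c0=0 → after 2×micro: 1 ⇒ (c0=0, c1=1)
[Jacobi] macro 3: S0 reads c0=0 → after 3×micro: 0; S1 reads c0=0 → after 2×micro: 1 ⇒ (c0=0, c1=1)
[Jacobi] macro 4: S0 reads c0=0 → after 3×micro: 0; S1 reads c0=0 → after 2×micro: 1 ⇒ (c0=0, c1=1)
[Jacobi] macro 5: S0 reads c0=0 → after 3×micro: 0; S1 reads c0=0 → after 2×micro: 1 ⇒ (c0=0, c1=1)
[Jacobi] macro 6: S0 reads c0=0 → after 3×micro: 0; S1 reads c0=0 → after 2×micro: 1 ⇒ (c0=0, c1=1)
[Jacobi] macro 7: S0 reads c0=0 → after 3×micro: 0; S1 reads c0=0 → after 2×micro: 1 ⇒ (c0=0, c1=1)
[Gauss-Seidel] macro 1: S0 reads c0=3 → after 3×micro: 0; S1 reads c0=0 → after 2×micro: 1 ⇒ (c0=0, c1=1)
[Gauss-Seidel] macro 2: S0 reads c0=0 → after 3×micro: 0; S1 reads c0=0 → after 2×micro: 1 ⇒ (c0=0, c1=1)
[Gauss-Seidel] macro 3: S0 reads c0=0 → after 3×micro: 0; S1 reads c0=0 → after 2×micro: 1 ⇒ (c0=0, c1=1)
[Gauss-Seidel] macro 4: S0 reads c0=0 → after 3×micro: 0; S1 reads c0=0 → after 2×micro: 1 ⇒ (c0=0, c1=1)
[Gauss-Seidel] macro 5: S0 reads c0=0 → after 3×micro: 0; S1 reads c0=0 → after 2×micro: 1 ⇒ (c0=0, c1=1)
[Gauss-Seidel] macro 6: S0 reads c0=0 → after 3×micro: 0; S1 reads c0=0 → after 2×micro: 1 ⇒ (c0=0, c1=1)
[Gauss-Seidel] macro 7: S0 reads c0=0 → after 3×micro: 0; S1 reads c0=0 → after 2×micro: 1 ⇒ (c0=0, c1=1)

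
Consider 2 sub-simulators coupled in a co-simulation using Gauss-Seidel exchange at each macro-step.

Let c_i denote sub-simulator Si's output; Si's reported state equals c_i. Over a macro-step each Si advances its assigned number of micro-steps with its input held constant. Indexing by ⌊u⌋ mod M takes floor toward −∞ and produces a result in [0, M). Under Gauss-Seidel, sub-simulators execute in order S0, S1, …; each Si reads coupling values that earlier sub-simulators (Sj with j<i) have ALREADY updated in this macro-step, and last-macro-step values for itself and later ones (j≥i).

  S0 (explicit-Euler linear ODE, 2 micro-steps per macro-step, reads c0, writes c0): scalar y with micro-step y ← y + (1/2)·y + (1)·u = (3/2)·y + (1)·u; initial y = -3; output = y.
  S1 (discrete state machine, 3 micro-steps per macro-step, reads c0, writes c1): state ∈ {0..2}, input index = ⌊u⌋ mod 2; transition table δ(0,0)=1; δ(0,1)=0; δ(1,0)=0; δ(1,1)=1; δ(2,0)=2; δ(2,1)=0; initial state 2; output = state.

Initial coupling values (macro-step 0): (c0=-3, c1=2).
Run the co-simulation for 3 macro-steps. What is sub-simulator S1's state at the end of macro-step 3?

macro 1: S0 reads c0=-3 → after 2×micro: -57/4; S1 reads c0=-57/4 → after 3×micro: 0 ⇒ (c0=-57/4, c1=0)
macro 2: S0 reads c0=-57/4 → after 2×micro: -1083/16; S1 reads c0=-1083/16 → after 3×micro: 1 ⇒ (c0=-1083/16, c1=1)
macro 3: S0 reads c0=-1083/16 → after 2×micro: -20577/64; S1 reads c0=-20577/64 → after 3×micro: 0 ⇒ (c0=-20577/64, c1=0)

S1 state at macro-step 3 = 0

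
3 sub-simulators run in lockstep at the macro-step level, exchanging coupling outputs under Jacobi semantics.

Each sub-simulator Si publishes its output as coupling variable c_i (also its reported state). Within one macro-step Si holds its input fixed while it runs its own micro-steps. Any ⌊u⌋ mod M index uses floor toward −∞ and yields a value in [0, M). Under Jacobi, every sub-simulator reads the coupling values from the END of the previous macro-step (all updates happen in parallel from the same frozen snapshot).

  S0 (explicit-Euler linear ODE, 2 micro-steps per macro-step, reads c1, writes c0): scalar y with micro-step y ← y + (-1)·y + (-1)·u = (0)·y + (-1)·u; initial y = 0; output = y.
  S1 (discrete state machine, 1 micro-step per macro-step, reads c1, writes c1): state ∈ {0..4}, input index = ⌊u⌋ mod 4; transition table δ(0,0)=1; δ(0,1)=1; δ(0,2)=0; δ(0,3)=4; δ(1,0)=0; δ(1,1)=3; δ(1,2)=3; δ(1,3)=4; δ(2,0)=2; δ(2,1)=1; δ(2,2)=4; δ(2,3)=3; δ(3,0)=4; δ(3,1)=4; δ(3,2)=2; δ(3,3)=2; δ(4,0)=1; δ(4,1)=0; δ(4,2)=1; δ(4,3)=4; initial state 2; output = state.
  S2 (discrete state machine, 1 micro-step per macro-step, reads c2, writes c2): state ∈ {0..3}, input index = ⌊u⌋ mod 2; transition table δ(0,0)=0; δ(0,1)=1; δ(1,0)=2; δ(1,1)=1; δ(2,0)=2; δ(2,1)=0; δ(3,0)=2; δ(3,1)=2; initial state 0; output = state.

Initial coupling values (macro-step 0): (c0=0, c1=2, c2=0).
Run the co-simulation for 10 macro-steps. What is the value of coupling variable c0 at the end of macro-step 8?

c0 at macro-step 8 = -3

macro 1: S0 reads c1=2 → after 2×micro: -2; S1 reads c1=2 → after 1×micro: 4; S2 reads c2=0 → after 1×micro: 0 ⇒ (c0=-2, c1=4, c2=0)
macro 2: S0 reads c1=4 → after 2×micro: -4; S1 reads c1=4 → after 1×micro: 1; S2 reads c2=0 → after 1×micro: 0 ⇒ (c0=-4, c1=1, c2=0)
macro 3: S0 reads c1=1 → after 2×micro: -1; S1 reads c1=1 → after 1×micro: 3; S2 reads c2=0 → after 1×micro: 0 ⇒ (c0=-1, c1=3, c2=0)
macro 4: S0 reads c1=3 → after 2×micro: -3; S1 reads c1=3 → after 1×micro: 2; S2 reads c2=0 → after 1×micro: 0 ⇒ (c0=-3, c1=2, c2=0)
macro 5: S0 reads c1=2 → after 2×micro: -2; S1 reads c1=2 → after 1×micro: 4; S2 reads c2=0 → after 1×micro: 0 ⇒ (c0=-2, c1=4, c2=0)
macro 6: S0 reads c1=4 → after 2×micro: -4; S1 reads c1=4 → after 1×micro: 1; S2 reads c2=0 → after 1×micro: 0 ⇒ (c0=-4, c1=1, c2=0)
macro 7: S0 reads c1=1 → after 2×micro: -1; S1 reads c1=1 → after 1×micro: 3; S2 reads c2=0 → after 1×micro: 0 ⇒ (c0=-1, c1=3, c2=0)
macro 8: S0 reads c1=3 → after 2×micro: -3; S1 reads c1=3 → after 1×micro: 2; S2 reads c2=0 → after 1×micro: 0 ⇒ (c0=-3, c1=2, c2=0)
macro 9: S0 reads c1=2 → after 2×micro: -2; S1 reads c1=2 → after 1×micro: 4; S2 reads c2=0 → after 1×micro: 0 ⇒ (c0=-2, c1=4, c2=0)
macro 10: S0 reads c1=4 → after 2×micro: -4; S1 reads c1=4 → after 1×micro: 1; S2 reads c2=0 → after 1×micro: 0 ⇒ (c0=-4, c1=1, c2=0)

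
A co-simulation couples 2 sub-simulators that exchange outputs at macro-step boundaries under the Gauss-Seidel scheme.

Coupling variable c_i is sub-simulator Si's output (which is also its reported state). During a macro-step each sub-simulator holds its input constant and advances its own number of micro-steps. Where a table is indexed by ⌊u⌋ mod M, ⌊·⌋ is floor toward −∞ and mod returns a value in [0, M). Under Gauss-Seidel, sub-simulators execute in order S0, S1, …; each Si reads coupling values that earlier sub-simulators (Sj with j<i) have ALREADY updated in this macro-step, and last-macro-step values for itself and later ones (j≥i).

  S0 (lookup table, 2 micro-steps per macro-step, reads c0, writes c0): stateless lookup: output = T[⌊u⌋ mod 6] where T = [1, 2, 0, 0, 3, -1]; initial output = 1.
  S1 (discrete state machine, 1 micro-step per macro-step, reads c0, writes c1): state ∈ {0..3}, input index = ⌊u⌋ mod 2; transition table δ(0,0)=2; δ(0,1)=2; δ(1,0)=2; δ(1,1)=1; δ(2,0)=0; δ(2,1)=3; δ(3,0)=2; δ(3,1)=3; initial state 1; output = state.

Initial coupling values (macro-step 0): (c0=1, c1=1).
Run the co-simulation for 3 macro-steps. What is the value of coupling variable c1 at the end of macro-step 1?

macro 1: S0 reads c0=1 → after 2×micro: 2; S1 reads c0=2 → after 1×micro: 2 ⇒ (c0=2, c1=2)
macro 2: S0 reads c0=2 → after 2×micro: 0; S1 reads c0=0 → after 1×micro: 0 ⇒ (c0=0, c1=0)
macro 3: S0 reads c0=0 → after 2×micro: 1; S1 reads c0=1 → after 1×micro: 2 ⇒ (c0=1, c1=2)

c1 at macro-step 1 = 2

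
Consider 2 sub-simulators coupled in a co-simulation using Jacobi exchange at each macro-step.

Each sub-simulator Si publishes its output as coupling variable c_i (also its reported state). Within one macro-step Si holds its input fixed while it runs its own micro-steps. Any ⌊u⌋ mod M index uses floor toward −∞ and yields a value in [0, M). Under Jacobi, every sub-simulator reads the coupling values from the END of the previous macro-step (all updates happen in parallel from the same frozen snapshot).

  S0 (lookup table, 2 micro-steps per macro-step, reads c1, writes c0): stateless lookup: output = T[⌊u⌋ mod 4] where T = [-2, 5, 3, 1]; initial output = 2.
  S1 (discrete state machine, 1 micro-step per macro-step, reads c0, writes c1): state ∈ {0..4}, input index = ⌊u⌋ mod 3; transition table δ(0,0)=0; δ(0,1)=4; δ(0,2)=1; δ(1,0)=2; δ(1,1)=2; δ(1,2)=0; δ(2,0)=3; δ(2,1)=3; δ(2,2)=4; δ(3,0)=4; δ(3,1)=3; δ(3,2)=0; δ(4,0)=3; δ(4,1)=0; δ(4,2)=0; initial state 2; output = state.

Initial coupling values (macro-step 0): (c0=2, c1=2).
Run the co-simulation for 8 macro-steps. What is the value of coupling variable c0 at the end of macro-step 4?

c0 at macro-step 4 = 1

macro 1: S0 reads c1=2 → after 2×micro: 3; S1 reads c0=2 → after 1×micro: 4 ⇒ (c0=3, c1=4)
macro 2: S0 reads c1=4 → after 2×micro: -2; S1 reads c0=3 → after 1×micro: 3 ⇒ (c0=-2, c1=3)
macro 3: S0 reads c1=3 → after 2×micro: 1; S1 reads c0=-2 → after 1×micro: 3 ⇒ (c0=1, c1=3)
macro 4: S0 reads c1=3 → after 2×micro: 1; S1 reads c0=1 → after 1×micro: 3 ⇒ (c0=1, c1=3)
macro 5: S0 reads c1=3 → after 2×micro: 1; S1 reads c0=1 → after 1×micro: 3 ⇒ (c0=1, c1=3)
macro 6: S0 reads c1=3 → after 2×micro: 1; S1 reads c0=1 → after 1×micro: 3 ⇒ (c0=1, c1=3)
macro 7: S0 reads c1=3 → after 2×micro: 1; S1 reads c0=1 → after 1×micro: 3 ⇒ (c0=1, c1=3)
macro 8: S0 reads c1=3 → after 2×micro: 1; S1 reads c0=1 → after 1×micro: 3 ⇒ (c0=1, c1=3)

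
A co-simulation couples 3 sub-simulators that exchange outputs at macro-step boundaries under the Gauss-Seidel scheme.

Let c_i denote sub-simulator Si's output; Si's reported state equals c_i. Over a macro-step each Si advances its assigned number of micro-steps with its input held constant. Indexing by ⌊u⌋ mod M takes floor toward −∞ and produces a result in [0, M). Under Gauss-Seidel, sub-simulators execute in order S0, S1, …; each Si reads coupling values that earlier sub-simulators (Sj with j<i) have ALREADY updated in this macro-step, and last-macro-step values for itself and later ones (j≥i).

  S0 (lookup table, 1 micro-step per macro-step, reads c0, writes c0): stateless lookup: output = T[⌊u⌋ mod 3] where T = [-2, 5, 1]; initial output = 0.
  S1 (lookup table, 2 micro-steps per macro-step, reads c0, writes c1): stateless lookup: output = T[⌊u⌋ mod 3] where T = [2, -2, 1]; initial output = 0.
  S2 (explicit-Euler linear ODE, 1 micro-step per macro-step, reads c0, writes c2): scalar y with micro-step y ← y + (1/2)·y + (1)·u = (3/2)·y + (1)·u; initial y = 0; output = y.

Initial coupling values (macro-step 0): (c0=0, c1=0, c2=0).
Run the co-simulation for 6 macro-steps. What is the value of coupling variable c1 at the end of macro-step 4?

c1 at macro-step 4 = 1

macro 1: S0 reads c0=0 → after 1×micro: -2; S1 reads c0=-2 → after 2×micro: -2; S2 reads c0=-2 → after 1×micro: -2 ⇒ (c0=-2, c1=-2, c2=-2)
macro 2: S0 reads c0=-2 → after 1×micro: 5; S1 reads c0=5 → after 2×micro: 1; S2 reads c0=5 → after 1×micro: 2 ⇒ (c0=5, c1=1, c2=2)
macro 3: S0 reads c0=5 → after 1×micro: 1; S1 reads c0=1 → after 2×micro: -2; S2 reads c0=1 → after 1×micro: 4 ⇒ (c0=1, c1=-2, c2=4)
macro 4: S0 reads c0=1 → after 1×micro: 5; S1 reads c0=5 → after 2×micro: 1; S2 reads c0=5 → after 1×micro: 11 ⇒ (c0=5, c1=1, c2=11)
macro 5: S0 reads c0=5 → after 1×micro: 1; S1 reads c0=1 → after 2×micro: -2; S2 reads c0=1 → after 1×micro: 35/2 ⇒ (c0=1, c1=-2, c2=35/2)
macro 6: S0 reads c0=1 → after 1×micro: 5; S1 reads c0=5 → after 2×micro: 1; S2 reads c0=5 → after 1×micro: 125/4 ⇒ (c0=5, c1=1, c2=125/4)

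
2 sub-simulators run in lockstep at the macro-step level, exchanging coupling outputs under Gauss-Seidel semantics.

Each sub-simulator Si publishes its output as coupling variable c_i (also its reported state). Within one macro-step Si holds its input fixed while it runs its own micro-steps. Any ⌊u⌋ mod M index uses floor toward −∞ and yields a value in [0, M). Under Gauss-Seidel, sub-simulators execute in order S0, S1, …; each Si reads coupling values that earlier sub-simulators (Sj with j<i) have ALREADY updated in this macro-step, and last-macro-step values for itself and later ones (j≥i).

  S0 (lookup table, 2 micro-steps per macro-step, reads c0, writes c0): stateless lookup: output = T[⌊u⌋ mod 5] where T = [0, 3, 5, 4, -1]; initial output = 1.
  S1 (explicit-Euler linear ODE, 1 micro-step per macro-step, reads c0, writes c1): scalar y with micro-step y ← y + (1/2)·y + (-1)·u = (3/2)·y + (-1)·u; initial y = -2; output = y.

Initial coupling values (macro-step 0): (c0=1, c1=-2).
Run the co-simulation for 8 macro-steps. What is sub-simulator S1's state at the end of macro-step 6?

S1 state at macro-step 6 = -923/16

macro 1: S0 reads c0=1 → after 2×micro: 3; S1 reads c0=3 → after 1×micro: -6 ⇒ (c0=3, c1=-6)
macro 2: S0 reads c0=3 → after 2×micro: 4; S1 reads c0=4 → after 1×micro: -13 ⇒ (c0=4, c1=-13)
macro 3: S0 reads c0=4 → after 2×micro: -1; S1 reads c0=-1 → after 1×micro: -37/2 ⇒ (c0=-1, c1=-37/2)
macro 4: S0 reads c0=-1 → after 2×micro: -1; S1 reads c0=-1 → after 1×micro: -107/4 ⇒ (c0=-1, c1=-107/4)
macro 5: S0 reads c0=-1 → after 2×micro: -1; S1 reads c0=-1 → after 1×micro: -313/8 ⇒ (c0=-1, c1=-313/8)
macro 6: S0 reads c0=-1 → after 2×micro: -1; S1 reads c0=-1 → after 1×micro: -923/16 ⇒ (c0=-1, c1=-923/16)
macro 7: S0 reads c0=-1 → after 2×micro: -1; S1 reads c0=-1 → after 1×micro: -2737/32 ⇒ (c0=-1, c1=-2737/32)
macro 8: S0 reads c0=-1 → after 2×micro: -1; S1 reads c0=-1 → after 1×micro: -8147/64 ⇒ (c0=-1, c1=-8147/64)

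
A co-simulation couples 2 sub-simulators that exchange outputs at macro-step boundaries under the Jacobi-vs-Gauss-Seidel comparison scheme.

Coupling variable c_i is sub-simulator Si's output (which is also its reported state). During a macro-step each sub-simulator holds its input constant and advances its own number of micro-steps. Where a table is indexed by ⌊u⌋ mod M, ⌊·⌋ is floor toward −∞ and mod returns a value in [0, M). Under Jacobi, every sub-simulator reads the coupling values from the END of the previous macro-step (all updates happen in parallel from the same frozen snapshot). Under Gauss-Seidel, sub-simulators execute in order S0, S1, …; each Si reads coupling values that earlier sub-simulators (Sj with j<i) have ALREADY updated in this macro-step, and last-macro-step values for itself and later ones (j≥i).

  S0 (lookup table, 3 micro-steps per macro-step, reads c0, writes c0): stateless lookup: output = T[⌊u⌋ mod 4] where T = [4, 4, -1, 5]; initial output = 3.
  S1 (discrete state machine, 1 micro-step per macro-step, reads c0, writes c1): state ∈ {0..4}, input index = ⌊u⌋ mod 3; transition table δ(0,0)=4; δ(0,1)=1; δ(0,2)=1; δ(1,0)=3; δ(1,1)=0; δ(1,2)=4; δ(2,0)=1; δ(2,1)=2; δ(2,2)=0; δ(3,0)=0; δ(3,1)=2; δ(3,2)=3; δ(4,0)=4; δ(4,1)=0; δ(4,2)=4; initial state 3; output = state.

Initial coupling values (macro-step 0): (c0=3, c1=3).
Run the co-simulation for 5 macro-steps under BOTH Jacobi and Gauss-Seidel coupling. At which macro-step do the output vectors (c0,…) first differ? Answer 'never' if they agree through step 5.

first divergence at macro-step: 1

[Jacobi] macro 1: S0 reads c0=3 → after 3×micro: 5; S1 reads c0=3 → after 1×micro: 0 ⇒ (c0=5, c1=0)
[Jacobi] macro 2: S0 reads c0=5 → after 3×micro: 4; S1 reads c0=5 → after 1×micro: 1 ⇒ (c0=4, c1=1)
[Jacobi] macro 3: S0 reads c0=4 → after 3×micro: 4; S1 reads c0=4 → after 1×micro: 0 ⇒ (c0=4, c1=0)
[Jacobi] macro 4: S0 reads c0=4 → after 3×micro: 4; S1 reads c0=4 → after 1×micro: 1 ⇒ (c0=4, c1=1)
[Jacobi] macro 5: S0 reads c0=4 → after 3×micro: 4; S1 reads c0=4 → after 1×micro: 0 ⇒ (c0=4, c1=0)
[Gauss-Seidel] macro 1: S0 reads c0=3 → after 3×micro: 5; S1 reads c0=5 → after 1×micro: 3 ⇒ (c0=5, c1=3)
[Gauss-Seidel] macro 2: S0 reads c0=5 → after 3×micro: 4; S1 reads c0=4 → after 1×micro: 2 ⇒ (c0=4, c1=2)
[Gauss-Seidel] macro 3: S0 reads c0=4 → after 3×micro: 4; S1 reads c0=4 → after 1×micro: 2 ⇒ (c0=4, c1=2)
[Gauss-Seidel] macro 4: S0 reads c0=4 → after 3×micro: 4; S1 reads c0=4 → after 1×micro: 2 ⇒ (c0=4, c1=2)
[Gauss-Seidel] macro 5: S0 reads c0=4 → after 3×micro: 4; S1 reads c0=4 → after 1×micro: 2 ⇒ (c0=4, c1=2)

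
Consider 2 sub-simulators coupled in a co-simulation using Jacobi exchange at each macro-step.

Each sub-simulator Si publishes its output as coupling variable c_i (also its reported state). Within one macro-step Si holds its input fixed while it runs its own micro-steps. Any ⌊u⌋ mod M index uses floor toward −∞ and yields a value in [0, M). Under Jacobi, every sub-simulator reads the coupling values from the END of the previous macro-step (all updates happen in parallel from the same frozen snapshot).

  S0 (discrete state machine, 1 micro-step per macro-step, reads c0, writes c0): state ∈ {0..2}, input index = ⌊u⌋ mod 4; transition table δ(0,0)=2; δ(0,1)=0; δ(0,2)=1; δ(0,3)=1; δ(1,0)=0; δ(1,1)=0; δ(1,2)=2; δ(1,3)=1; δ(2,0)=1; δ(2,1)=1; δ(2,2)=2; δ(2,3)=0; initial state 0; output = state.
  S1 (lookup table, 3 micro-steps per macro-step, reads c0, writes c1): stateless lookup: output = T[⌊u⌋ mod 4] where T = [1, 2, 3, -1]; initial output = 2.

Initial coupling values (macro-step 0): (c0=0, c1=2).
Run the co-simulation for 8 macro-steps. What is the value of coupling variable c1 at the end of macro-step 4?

macro 1: S0 reads c0=0 → after 1×micro: 2; S1 reads c0=0 → after 3×micro: 1 ⇒ (c0=2, c1=1)
macro 2: S0 reads c0=2 → after 1×micro: 2; S1 reads c0=2 → after 3×micro: 3 ⇒ (c0=2, c1=3)
macro 3: S0 reads c0=2 → after 1×micro: 2; S1 reads c0=2 → after 3×micro: 3 ⇒ (c0=2, c1=3)
macro 4: S0 reads c0=2 → after 1×micro: 2; S1 reads c0=2 → after 3×micro: 3 ⇒ (c0=2, c1=3)
macro 5: S0 reads c0=2 → after 1×micro: 2; S1 reads c0=2 → after 3×micro: 3 ⇒ (c0=2, c1=3)
macro 6: S0 reads c0=2 → after 1×micro: 2; S1 reads c0=2 → after 3×micro: 3 ⇒ (c0=2, c1=3)
macro 7: S0 reads c0=2 → after 1×micro: 2; S1 reads c0=2 → after 3×micro: 3 ⇒ (c0=2, c1=3)
macro 8: S0 reads c0=2 → after 1×micro: 2; S1 reads c0=2 → after 3×micro: 3 ⇒ (c0=2, c1=3)

c1 at macro-step 4 = 3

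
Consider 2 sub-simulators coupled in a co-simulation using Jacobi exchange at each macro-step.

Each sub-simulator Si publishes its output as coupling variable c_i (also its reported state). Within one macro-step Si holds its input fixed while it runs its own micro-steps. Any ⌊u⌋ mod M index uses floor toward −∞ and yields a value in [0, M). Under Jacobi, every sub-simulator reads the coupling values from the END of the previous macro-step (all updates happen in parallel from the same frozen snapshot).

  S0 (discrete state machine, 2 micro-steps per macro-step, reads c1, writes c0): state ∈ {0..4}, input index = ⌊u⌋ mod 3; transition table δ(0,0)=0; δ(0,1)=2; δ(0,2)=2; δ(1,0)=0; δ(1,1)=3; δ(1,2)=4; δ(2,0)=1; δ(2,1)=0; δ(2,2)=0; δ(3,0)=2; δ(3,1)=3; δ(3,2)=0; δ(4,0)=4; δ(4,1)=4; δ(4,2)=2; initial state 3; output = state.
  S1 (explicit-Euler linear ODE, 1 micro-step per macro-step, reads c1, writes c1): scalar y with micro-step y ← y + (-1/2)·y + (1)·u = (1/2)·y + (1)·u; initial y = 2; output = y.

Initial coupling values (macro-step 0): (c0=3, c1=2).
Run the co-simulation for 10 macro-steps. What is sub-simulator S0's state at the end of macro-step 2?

S0 state at macro-step 2 = 0

macro 1: S0 reads c1=2 → after 2×micro: 2; S1 reads c1=2 → after 1×micro: 3 ⇒ (c0=2, c1=3)
macro 2: S0 reads c1=3 → after 2×micro: 0; S1 reads c1=3 → after 1×micro: 9/2 ⇒ (c0=0, c1=9/2)
macro 3: S0 reads c1=9/2 → after 2×micro: 0; S1 reads c1=9/2 → after 1×micro: 27/4 ⇒ (c0=0, c1=27/4)
macro 4: S0 reads c1=27/4 → after 2×micro: 0; S1 reads c1=27/4 → after 1×micro: 81/8 ⇒ (c0=0, c1=81/8)
macro 5: S0 reads c1=81/8 → after 2×micro: 0; S1 reads c1=81/8 → after 1×micro: 243/16 ⇒ (c0=0, c1=243/16)
macro 6: S0 reads c1=243/16 → after 2×micro: 0; S1 reads c1=243/16 → after 1×micro: 729/32 ⇒ (c0=0, c1=729/32)
macro 7: S0 reads c1=729/32 → after 2×micro: 0; S1 reads c1=729/32 → after 1×micro: 2187/64 ⇒ (c0=0, c1=2187/64)
macro 8: S0 reads c1=2187/64 → after 2×micro: 0; S1 reads c1=2187/64 → after 1×micro: 6561/128 ⇒ (c0=0, c1=6561/128)
macro 9: S0 reads c1=6561/128 → after 2×micro: 0; S1 reads c1=6561/128 → after 1×micro: 19683/256 ⇒ (c0=0, c1=19683/256)
macro 10: S0 reads c1=19683/256 → after 2×micro: 0; S1 reads c1=19683/256 → after 1×micro: 59049/512 ⇒ (c0=0, c1=59049/512)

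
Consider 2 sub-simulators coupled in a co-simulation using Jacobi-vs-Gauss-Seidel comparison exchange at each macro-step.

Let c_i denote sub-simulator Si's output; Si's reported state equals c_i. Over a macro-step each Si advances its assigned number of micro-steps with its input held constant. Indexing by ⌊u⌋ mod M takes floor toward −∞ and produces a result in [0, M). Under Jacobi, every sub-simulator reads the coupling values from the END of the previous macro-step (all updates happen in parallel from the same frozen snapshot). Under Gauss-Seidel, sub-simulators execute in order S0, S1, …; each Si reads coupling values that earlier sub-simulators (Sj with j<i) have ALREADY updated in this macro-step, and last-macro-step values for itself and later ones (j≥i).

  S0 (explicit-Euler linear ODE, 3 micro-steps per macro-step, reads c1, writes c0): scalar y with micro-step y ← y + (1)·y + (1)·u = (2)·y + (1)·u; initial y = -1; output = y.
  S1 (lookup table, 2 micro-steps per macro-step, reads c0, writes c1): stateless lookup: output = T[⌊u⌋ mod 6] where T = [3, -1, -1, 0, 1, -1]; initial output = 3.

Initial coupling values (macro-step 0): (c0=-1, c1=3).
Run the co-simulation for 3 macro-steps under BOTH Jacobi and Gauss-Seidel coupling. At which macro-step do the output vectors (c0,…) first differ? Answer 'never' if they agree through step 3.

first divergence at macro-step: never

[Jacobi] macro 1: S0 reads c1=3 → after 3×micro: 13; S1 reads c0=-1 → after 2×micro: -1 ⇒ (c0=13, c1=-1)
[Jacobi] macro 2: S0 reads c1=-1 → after 3×micro: 97; S1 reads c0=13 → after 2×micro: -1 ⇒ (c0=97, c1=-1)
[Jacobi] macro 3: S0 reads c1=-1 → after 3×micro: 769; S1 reads c0=97 → after 2×micro: -1 ⇒ (c0=769, c1=-1)
[Gauss-Seidel] macro 1: S0 reads c1=3 → after 3×micro: 13; S1 reads c0=13 → after 2×micro: -1 ⇒ (c0=13, c1=-1)
[Gauss-Seidel] macro 2: S0 reads c1=-1 → after 3×micro: 97; S1 reads c0=97 → after 2×micro: -1 ⇒ (c0=97, c1=-1)
[Gauss-Seidel] macro 3: S0 reads c1=-1 → after 3×micro: 769; S1 reads c0=769 → after 2×micro: -1 ⇒ (c0=769, c1=-1)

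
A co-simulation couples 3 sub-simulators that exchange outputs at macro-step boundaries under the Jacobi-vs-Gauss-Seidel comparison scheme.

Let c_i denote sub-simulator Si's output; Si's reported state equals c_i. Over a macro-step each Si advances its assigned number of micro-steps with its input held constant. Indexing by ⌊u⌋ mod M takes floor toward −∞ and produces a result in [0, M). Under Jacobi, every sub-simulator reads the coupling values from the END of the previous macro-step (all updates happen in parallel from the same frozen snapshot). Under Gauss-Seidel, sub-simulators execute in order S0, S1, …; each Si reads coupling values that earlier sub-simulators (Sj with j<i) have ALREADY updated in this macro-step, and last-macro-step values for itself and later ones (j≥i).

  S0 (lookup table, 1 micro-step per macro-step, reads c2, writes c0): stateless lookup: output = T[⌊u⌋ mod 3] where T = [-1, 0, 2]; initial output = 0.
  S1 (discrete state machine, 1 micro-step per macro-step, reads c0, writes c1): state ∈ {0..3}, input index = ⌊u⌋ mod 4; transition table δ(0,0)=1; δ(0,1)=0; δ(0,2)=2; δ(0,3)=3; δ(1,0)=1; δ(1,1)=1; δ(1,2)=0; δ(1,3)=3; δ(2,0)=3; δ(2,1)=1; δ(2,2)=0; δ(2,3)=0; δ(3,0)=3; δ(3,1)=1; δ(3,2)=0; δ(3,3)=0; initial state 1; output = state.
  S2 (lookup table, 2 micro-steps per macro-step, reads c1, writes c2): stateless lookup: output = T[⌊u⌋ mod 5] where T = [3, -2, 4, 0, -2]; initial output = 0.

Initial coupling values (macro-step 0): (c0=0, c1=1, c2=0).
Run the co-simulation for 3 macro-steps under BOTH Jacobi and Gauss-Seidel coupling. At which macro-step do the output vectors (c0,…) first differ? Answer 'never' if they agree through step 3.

first divergence at macro-step: 1

[Jacobi] macro 1: S0 reads c2=0 → after 1×micro: -1; S1 reads c0=0 → after 1×micro: 1; S2 reads c1=1 → after 2×micro: -2 ⇒ (c0=-1, c1=1, c2=-2)
[Jacobi] macro 2: S0 reads c2=-2 → after 1×micro: 0; S1 reads c0=-1 → after 1×micro: 3; S2 reads c1=1 → after 2×micro: -2 ⇒ (c0=0, c1=3, c2=-2)
[Jacobi] macro 3: S0 reads c2=-2 → after 1×micro: 0; S1 reads c0=0 → after 1×micro: 3; S2 reads c1=3 → after 2×micro: 0 ⇒ (c0=0, c1=3, c2=0)
[Gauss-Seidel] macro 1: S0 reads c2=0 → after 1×micro: -1; S1 reads c0=-1 → after 1×micro: 3; S2 reads c1=3 → after 2×micro: 0 ⇒ (c0=-1, c1=3, c2=0)
[Gauss-Seidel] macro 2: S0 reads c2=0 → after 1×micro: -1; S1 reads c0=-1 → after 1×micro: 0; S2 reads c1=0 → after 2×micro: 3 ⇒ (c0=-1, c1=0, c2=3)
[Gauss-Seidel] macro 3: S0 reads c2=3 → after 1×micro: -1; S1 reads c0=-1 → after 1×micro: 3; S2 reads c1=3 → after 2×micro: 0 ⇒ (c0=-1, c1=3, c2=0)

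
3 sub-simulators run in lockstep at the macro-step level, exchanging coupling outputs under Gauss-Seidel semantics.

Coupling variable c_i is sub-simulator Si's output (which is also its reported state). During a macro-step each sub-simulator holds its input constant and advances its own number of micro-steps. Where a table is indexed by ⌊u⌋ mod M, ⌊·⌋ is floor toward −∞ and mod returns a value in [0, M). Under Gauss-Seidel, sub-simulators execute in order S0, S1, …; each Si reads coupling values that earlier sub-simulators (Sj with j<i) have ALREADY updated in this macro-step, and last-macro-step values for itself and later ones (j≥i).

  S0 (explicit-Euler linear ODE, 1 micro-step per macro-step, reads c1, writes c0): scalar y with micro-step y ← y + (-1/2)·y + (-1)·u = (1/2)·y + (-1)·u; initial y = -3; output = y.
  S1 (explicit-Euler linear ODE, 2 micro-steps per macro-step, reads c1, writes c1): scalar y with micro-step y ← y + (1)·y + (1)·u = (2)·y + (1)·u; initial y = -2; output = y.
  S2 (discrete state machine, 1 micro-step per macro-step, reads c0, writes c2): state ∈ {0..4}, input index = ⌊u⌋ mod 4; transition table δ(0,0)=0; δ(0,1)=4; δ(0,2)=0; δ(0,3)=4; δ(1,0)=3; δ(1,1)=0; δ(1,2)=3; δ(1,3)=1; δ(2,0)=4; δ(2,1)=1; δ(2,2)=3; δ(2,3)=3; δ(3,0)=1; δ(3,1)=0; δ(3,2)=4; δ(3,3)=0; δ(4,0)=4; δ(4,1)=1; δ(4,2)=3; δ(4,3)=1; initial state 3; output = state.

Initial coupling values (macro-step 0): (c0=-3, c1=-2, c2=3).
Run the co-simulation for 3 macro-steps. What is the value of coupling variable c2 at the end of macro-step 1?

c2 at macro-step 1 = 1

macro 1: S0 reads c1=-2 → after 1×micro: 1/2; S1 reads c1=-2 → after 2×micro: -14; S2 reads c0=1/2 → after 1×micro: 1 ⇒ (c0=1/2, c1=-14, c2=1)
macro 2: S0 reads c1=-14 → after 1×micro: 57/4; S1 reads c1=-14 → after 2×micro: -98; S2 reads c0=57/4 → after 1×micro: 3 ⇒ (c0=57/4, c1=-98, c2=3)
macro 3: S0 reads c1=-98 → after 1×micro: 841/8; S1 reads c1=-98 → after 2×micro: -686; S2 reads c0=841/8 → after 1×micro: 0 ⇒ (c0=841/8, c1=-686, c2=0)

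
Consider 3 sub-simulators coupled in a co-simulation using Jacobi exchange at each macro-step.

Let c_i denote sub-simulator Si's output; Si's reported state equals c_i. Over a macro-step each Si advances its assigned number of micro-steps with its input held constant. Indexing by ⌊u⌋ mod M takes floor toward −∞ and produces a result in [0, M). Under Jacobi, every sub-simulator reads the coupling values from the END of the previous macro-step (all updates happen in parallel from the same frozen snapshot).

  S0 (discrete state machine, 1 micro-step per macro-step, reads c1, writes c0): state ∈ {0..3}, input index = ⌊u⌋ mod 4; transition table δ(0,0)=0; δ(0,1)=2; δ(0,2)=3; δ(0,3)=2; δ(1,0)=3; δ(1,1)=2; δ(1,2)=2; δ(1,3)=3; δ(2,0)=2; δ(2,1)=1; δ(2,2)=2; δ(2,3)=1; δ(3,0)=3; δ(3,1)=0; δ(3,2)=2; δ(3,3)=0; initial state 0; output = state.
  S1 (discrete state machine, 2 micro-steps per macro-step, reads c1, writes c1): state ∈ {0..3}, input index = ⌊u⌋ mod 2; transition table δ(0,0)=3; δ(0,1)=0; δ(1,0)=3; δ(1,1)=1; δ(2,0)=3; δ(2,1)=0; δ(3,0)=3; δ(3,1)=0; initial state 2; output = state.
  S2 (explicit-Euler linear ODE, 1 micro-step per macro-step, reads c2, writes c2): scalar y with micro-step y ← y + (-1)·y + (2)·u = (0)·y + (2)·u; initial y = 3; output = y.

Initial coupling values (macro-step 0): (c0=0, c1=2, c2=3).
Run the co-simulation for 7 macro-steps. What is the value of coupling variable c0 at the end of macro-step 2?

macro 1: S0 reads c1=2 → after 1×micro: 3; S1 reads c1=2 → after 2×micro: 3; S2 reads c2=3 → after 1×micro: 6 ⇒ (c0=3, c1=3, c2=6)
macro 2: S0 reads c1=3 → after 1×micro: 0; S1 reads c1=3 → after 2×micro: 0; S2 reads c2=6 → after 1×micro: 12 ⇒ (c0=0, c1=0, c2=12)
macro 3: S0 reads c1=0 → after 1×micro: 0; S1 reads c1=0 → after 2×micro: 3; S2 reads c2=12 → after 1×micro: 24 ⇒ (c0=0, c1=3, c2=24)
macro 4: S0 reads c1=3 → after 1×micro: 2; S1 reads c1=3 → after 2×micro: 0; S2 reads c2=24 → after 1×micro: 48 ⇒ (c0=2, c1=0, c2=48)
macro 5: S0 reads c1=0 → after 1×micro: 2; S1 reads c1=0 → after 2×micro: 3; S2 reads c2=48 → after 1×micro: 96 ⇒ (c0=2, c1=3, c2=96)
macro 6: S0 reads c1=3 → after 1×micro: 1; S1 reads c1=3 → after 2×micro: 0; S2 reads c2=96 → after 1×micro: 192 ⇒ (c0=1, c1=0, c2=192)
macro 7: S0 reads c1=0 → after 1×micro: 3; S1 reads c1=0 → after 2×micro: 3; S2 reads c2=192 → after 1×micro: 384 ⇒ (c0=3, c1=3, c2=384)

c0 at macro-step 2 = 0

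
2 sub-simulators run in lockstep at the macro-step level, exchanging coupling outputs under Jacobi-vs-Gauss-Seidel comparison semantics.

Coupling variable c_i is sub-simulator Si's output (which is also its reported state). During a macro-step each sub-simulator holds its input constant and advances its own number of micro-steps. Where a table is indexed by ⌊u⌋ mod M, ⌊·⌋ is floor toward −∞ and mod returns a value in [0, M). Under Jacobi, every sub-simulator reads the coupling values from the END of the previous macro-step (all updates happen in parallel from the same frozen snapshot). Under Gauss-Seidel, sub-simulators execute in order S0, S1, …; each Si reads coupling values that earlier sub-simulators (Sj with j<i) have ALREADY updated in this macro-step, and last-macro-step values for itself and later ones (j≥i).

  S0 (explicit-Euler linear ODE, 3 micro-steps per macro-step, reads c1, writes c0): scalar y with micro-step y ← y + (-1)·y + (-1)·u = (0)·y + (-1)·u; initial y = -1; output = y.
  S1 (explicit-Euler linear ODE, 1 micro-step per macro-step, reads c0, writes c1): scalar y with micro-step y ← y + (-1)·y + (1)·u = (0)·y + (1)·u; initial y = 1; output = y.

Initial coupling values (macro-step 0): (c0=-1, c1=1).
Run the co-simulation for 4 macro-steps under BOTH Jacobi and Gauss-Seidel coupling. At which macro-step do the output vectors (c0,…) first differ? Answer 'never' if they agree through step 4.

first divergence at macro-step: 2

[Jacobi] macro 1: S0 reads c1=1 → after 3×micro: -1; S1 reads c0=-1 → after 1×micro: -1 ⇒ (c0=-1, c1=-1)
[Jacobi] macro 2: S0 reads c1=-1 → after 3×micro: 1; S1 reads c0=-1 → after 1×micro: -1 ⇒ (c0=1, c1=-1)
[Jacobi] macro 3: S0 reads c1=-1 → after 3×micro: 1; S1 reads c0=1 → after 1×micro: 1 ⇒ (c0=1, c1=1)
[Jacobi] macro 4: S0 reads c1=1 → after 3×micro: -1; S1 reads c0=1 → after 1×micro: 1 ⇒ (c0=-1, c1=1)
[Gauss-Seidel] macro 1: S0 reads c1=1 → after 3×micro: -1; S1 reads c0=-1 → after 1×micro: -1 ⇒ (c0=-1, c1=-1)
[Gauss-Seidel] macro 2: S0 reads c1=-1 → after 3×micro: 1; S1 reads c0=1 → after 1×micro: 1 ⇒ (c0=1, c1=1)
[Gauss-Seidel] macro 3: S0 reads c1=1 → after 3×micro: -1; S1 reads c0=-1 → after 1×micro: -1 ⇒ (c0=-1, c1=-1)
[Gauss-Seidel] macro 4: S0 reads c1=-1 → after 3×micro: 1; S1 reads c0=1 → after 1×micro: 1 ⇒ (c0=1, c1=1)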